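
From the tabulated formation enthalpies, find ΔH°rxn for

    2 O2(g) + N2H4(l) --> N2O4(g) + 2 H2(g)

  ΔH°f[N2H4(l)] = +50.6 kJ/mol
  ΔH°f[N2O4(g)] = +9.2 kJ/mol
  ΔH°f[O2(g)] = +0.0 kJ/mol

ΔH°rxn = -41.4 kJ/mol

Products: 1·(+9.2) + 2·(+0.0) = +9.2
Reactants: 2·(+0.0) + 1·(+50.6) = +50.6
ΔH°rxn = (+9.2) − (+50.6) = -41.4 kJ/mol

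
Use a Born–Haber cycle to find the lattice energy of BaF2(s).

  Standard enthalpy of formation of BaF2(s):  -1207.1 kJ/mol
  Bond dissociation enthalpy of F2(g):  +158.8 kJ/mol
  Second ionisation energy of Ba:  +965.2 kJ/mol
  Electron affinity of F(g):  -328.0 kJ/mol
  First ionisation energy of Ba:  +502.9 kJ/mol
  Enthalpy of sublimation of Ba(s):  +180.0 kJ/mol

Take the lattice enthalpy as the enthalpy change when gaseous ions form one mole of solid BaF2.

U = -2358.0 kJ/mol

ΔHf° = 1·ΔHsub + 1·(ΣIE) + 1·D(F2) + 2·EA + U
-1207.1 = 1·(+180.0) + 1·(+1468.1) + 1·(+158.8) + 2·(-328.0) + U
U = -1207.1 − (+1150.9) = -2358.0 kJ/mol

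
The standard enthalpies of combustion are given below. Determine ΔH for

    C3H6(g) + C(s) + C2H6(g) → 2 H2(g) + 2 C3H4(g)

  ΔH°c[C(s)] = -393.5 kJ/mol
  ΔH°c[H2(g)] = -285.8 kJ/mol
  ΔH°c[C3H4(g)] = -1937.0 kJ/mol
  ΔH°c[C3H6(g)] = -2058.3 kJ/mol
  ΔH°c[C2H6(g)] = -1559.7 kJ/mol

ΔH = 434.1 kJ/mol

With combustion enthalpies, reactants minus products:
= [1·(-2058.3) + 1·(-393.5) + 1·(-1559.7)] − [2·(-285.8) + 2·(-1937.0)]
= 434.1 kJ/mol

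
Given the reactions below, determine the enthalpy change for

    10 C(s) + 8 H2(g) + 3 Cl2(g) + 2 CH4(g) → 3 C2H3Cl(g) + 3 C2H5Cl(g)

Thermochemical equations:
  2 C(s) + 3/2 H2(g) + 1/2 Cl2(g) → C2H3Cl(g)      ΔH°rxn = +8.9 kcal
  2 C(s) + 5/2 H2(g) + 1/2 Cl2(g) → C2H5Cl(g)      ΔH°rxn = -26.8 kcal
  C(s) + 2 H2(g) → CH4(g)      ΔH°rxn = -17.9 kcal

equation 1 × 3: (3)·(+8.9) = +26.7 kcal
equation 2 × 3: (3)·(-26.8) = -80.4 kcal
equation 3 reversed and × 2: (-2)·(-17.9) = +35.8 kcal
By Hess's law, ΔH°rxn = (3)·(+8.9) + (3)·(-26.8) + (-2)·(-17.9) = -17.9 kcal

ΔH°rxn = -17.9 kcal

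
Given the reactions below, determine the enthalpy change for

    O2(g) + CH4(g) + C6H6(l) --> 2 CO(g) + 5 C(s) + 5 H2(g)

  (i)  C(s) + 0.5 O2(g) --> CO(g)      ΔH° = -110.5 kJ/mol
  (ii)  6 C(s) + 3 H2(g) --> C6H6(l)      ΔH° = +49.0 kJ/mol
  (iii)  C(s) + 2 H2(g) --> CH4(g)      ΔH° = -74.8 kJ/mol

ΔH° = -195.2 kJ/mol

(i) × 2 (scale by 2 for the 2 CO(g)): (2)·(-110.5) = -221.0 kJ/mol
(ii) reversed (C6H6(l) must end up as a reactant): -49.0 kJ/mol
(iii) reversed (CH4(g) must end up as a reactant): +74.8 kJ/mol
Summing the manipulated equations, ΔH° = (-221.0) + (-49.0) + (+74.8) = -195.2 kJ/mol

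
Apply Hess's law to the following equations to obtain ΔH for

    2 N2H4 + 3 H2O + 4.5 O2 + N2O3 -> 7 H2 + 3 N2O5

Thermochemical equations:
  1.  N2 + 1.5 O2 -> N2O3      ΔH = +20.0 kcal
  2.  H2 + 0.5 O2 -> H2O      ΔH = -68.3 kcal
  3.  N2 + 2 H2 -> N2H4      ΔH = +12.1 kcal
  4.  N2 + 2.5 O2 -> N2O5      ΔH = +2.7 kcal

eq. 1 reversed: -20.0 kcal
eq. 2 reversed and × 3: (-3)·(-68.3) = +204.9 kcal
eq. 3 reversed and × 2: (-2)·(+12.1) = -24.2 kcal
eq. 4 × 3: (3)·(+2.7) = +8.1 kcal
Summing the manipulated equations, ΔH = (-1)·(+20.0) + (-3)·(-68.3) + (-2)·(+12.1) + (3)·(+2.7) = 168.8 kcal

ΔH = 168.8 kcal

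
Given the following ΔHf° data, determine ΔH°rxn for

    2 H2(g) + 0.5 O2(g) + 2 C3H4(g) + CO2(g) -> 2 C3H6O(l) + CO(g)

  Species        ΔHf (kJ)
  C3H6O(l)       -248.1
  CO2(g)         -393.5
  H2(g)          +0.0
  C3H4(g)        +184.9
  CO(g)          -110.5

ΔH°rxn = Σ nΔHf°(products) − Σ nΔHf°(reactants).
Products: 2·(-248.1) + 1·(-110.5) = -606.7
Reactants: 2·(+0.0) + 1/2·(+0.0) + 2·(+184.9) + 1·(-393.5) = -23.7
ΔH°rxn = (-606.7) − (-23.7) = -583.0 kJ

ΔH°rxn = -583.0 kJ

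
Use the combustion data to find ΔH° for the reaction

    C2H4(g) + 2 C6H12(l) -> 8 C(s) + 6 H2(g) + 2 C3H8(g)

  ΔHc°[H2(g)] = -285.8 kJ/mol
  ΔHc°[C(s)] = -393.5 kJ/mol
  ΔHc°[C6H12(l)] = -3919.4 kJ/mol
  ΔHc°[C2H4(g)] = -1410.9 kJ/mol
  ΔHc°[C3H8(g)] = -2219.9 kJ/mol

With combustion enthalpies, reactants minus products:
= [1·(-1410.9) + 2·(-3919.4)] − [8·(-393.5) + 6·(-285.8) + 2·(-2219.9)]
= 52.9 kJ/mol

ΔH° = 52.9 kJ/mol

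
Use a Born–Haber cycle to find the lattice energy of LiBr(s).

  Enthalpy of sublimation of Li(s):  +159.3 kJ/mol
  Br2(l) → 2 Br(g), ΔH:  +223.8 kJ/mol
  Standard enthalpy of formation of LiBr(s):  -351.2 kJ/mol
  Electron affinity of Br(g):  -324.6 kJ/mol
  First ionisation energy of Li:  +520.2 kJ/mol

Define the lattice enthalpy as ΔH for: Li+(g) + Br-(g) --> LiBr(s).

ΔHf° = 1·ΔHsub + 1·(ΣIE) + 1/2·D(Br2) + 1·EA + U
-351.2 = 1·(+159.3) + 1·(+520.2) + 1/2·(+223.8) + 1·(-324.6) + U
U = -351.2 − (+466.8) = -818.0 kJ/mol

U = -818.0 kJ/mol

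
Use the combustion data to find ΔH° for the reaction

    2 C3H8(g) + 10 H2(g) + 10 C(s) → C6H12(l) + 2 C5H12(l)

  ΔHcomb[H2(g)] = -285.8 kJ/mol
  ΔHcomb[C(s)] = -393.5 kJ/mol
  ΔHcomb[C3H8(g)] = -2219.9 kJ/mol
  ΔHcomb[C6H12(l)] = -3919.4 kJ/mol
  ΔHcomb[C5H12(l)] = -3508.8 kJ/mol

ΔH° = -295.8 kJ/mol

With combustion enthalpies, reactants minus products:
= [2·(-2219.9) + 10·(-285.8) + 10·(-393.5)] − [1·(-3919.4) + 2·(-3508.8)]
= -295.8 kJ/mol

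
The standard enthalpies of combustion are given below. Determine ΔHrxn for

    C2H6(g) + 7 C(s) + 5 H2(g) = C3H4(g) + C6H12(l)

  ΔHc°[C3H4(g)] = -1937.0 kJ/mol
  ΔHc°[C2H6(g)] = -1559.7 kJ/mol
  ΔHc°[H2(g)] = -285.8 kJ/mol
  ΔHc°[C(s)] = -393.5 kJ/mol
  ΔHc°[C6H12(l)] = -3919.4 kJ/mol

ΔHrxn = 113.2 kJ/mol

Using ΔH = Σ nΔHc°(reactants) − Σ nΔHc°(products):
= [1·(-1559.7) + 7·(-393.5) + 5·(-285.8)] − [1·(-1937.0) + 1·(-3919.4)]
= 113.2 kJ/mol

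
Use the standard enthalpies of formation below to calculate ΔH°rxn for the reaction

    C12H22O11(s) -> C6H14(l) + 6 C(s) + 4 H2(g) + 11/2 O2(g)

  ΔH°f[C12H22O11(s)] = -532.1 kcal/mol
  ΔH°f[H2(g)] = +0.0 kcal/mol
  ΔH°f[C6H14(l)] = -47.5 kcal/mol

Products: 1·(-47.5) + 6·(+0.0) + 4·(+0.0) + 11/2·(+0.0) = -47.5
Reactants: 1·(-532.1) = -532.1
ΔH°rxn = (-47.5) − (-532.1) = 484.6 kcal/mol

ΔH°rxn = 484.6 kcal/mol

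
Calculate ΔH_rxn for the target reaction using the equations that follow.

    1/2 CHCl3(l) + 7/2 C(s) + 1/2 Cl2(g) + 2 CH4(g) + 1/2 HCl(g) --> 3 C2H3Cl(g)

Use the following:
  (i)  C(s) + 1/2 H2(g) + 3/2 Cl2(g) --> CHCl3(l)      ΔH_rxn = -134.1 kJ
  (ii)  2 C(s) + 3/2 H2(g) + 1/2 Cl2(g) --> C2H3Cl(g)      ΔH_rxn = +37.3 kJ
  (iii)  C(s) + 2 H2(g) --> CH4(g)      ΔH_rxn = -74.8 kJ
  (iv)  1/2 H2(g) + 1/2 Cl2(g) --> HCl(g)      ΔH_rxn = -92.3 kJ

(i) reversed and × 1/2 (CHCl3(l) must end up as a reactant; scale by 1/2 for the 1/2 CHCl3(l)): (-1/2)·(-134.1) = +67.05 kJ
(ii) × 3 (×3 to match 3 C2H3Cl(g) in the target): (3)·(+37.3) = +111.9 kJ
(iii) reversed and × 2 (CH4(g) must end up as a reactant; scale by 2 for the 2 CH4(g)): (-2)·(-74.8) = +149.6 kJ
(iv) reversed and × 1/2 (HCl(g) must end up as a reactant; ×1/2 to match 1/2 HCl(g) in the target): (-1/2)·(-92.3) = +46.15 kJ
Summing the manipulated equations, ΔH_rxn = (-1/2)·(-134.1) + (3)·(+37.3) + (-2)·(-74.8) + (-1/2)·(-92.3) = 374.7 kJ

ΔH_rxn = 374.7 kJ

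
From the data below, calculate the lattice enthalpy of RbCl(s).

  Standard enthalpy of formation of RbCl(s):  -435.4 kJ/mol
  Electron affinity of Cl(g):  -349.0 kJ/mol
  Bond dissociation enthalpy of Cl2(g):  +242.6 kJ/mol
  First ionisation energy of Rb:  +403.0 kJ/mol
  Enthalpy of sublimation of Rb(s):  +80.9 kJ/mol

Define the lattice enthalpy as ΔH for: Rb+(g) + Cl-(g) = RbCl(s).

ΔHf° = 1·ΔHsub + 1·(ΣIE) + 1/2·D(Cl2) + 1·EA + U
-435.4 = 1·(+80.9) + 1·(+403.0) + 1/2·(+242.6) + 1·(-349.0) + U
U = -435.4 − (+256.2) = -691.6 kJ/mol

U = -691.6 kJ/mol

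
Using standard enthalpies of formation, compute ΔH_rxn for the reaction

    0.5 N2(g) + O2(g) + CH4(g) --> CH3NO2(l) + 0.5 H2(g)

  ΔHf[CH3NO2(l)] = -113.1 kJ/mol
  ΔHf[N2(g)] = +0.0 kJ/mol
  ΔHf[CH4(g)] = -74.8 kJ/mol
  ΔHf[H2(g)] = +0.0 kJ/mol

Products: 1·(-113.1) + 1/2·(+0.0) = -113.1
Reactants: 1/2·(+0.0) + 1·(+0.0) + 1·(-74.8) = -74.8
ΔH_rxn = (-113.1) − (-74.8) = -38.3 kJ/mol

ΔH_rxn = -38.3 kJ/mol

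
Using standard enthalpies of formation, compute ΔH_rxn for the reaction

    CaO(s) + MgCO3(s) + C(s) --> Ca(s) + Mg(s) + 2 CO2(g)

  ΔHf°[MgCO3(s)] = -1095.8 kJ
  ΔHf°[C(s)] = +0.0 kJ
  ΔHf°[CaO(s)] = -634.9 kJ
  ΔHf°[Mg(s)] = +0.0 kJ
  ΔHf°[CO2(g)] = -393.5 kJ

Products: 1·(+0.0) + 1·(+0.0) + 2·(-393.5) = -787.0
Reactants: 1·(-634.9) + 1·(-1095.8) + 1·(+0.0) = -1730.7
ΔH_rxn = (-787.0) − (-1730.7) = 943.7 kJ

ΔH_rxn = 943.7 kJ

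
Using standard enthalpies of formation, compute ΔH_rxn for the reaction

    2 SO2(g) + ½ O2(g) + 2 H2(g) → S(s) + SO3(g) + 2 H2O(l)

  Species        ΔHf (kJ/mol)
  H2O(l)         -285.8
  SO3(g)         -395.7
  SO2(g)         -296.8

Products: 1·(+0.0) + 1·(-395.7) + 2·(-285.8) = -967.3
Reactants: 2·(-296.8) + 1/2·(+0.0) + 2·(+0.0) = -593.6
ΔH_rxn = (-967.3) − (-593.6) = -373.7 kJ/mol

ΔH_rxn = -373.7 kJ/mol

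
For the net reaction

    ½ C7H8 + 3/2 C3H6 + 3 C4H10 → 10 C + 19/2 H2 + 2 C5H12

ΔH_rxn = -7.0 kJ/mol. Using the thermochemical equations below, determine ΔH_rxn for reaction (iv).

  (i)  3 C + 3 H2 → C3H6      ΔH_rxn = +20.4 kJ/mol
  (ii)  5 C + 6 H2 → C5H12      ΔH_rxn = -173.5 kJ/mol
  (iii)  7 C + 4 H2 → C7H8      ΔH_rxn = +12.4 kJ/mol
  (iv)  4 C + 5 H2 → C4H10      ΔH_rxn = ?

(i) reversed and × 3/2: (-3/2)·(+20.4) = -30.6 kJ/mol
(ii) × 2: (2)·(-173.5) = -347.0 kJ/mol
(iii) reversed and × 1/2: (-1/2)·(+12.4) = -6.2 kJ/mol
(iv) reversed and × 3: contributes −3·x
-7.0 = (-30.6) + (-347.0) + (-6.2) − 3·x
x = (-7.0 − (-383.8)) / (-3) = -125.6 kJ/mol

ΔH_rxn = -125.6 kJ/mol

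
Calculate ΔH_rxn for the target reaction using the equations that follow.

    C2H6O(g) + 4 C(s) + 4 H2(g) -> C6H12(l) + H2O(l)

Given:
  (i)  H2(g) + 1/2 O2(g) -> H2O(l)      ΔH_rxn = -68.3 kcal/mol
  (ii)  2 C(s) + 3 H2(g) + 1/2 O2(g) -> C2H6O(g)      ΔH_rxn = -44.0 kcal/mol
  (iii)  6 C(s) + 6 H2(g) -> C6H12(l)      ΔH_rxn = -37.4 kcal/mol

ΔH_rxn = -61.7 kcal/mol

(i) as written (H2O(l) already on the product side): -68.3 kcal/mol
(ii) reversed (C2H6O(g) must end up as a reactant): +44.0 kcal/mol
(iii) as written (C6H12(l) already on the product side): -37.4 kcal/mol
ΔH_rxn = (-68.3) + (+44.0) + (-37.4) = -61.7 kcal/mol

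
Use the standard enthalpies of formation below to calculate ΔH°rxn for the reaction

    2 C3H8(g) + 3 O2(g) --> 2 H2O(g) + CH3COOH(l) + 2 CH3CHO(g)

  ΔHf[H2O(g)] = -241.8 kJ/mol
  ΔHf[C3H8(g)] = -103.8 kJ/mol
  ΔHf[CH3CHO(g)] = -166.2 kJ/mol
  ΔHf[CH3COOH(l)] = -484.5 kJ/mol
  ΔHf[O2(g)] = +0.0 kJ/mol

Products: 2·(-241.8) + 1·(-484.5) + 2·(-166.2) = -1300.5
Reactants: 2·(-103.8) + 3·(+0.0) = -207.6
ΔH°rxn = (-1300.5) − (-207.6) = -1092.9 kJ/mol

ΔH°rxn = -1092.9 kJ/mol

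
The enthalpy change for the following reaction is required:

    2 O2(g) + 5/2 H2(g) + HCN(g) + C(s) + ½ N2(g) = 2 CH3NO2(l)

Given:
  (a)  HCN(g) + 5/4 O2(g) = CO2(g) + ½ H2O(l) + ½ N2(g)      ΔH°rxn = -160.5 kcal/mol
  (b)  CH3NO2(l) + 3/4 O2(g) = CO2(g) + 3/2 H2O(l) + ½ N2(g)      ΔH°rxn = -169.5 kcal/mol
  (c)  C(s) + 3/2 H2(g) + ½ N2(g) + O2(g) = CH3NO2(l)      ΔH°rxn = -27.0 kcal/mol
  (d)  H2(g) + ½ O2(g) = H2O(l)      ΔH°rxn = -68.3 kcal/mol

ΔH°rxn = -86.3 kcal/mol

(a) as written (HCN(g) already on the reactant side): -160.5 kcal/mol
(b) reversed: +169.5 kcal/mol
(c) as written (C(s) already on the reactant side): -27.0 kcal/mol
(d) as written: -68.3 kcal/mol
Summing the manipulated equations, ΔH°rxn = (-160.5) + (+169.5) + (-27.0) + (-68.3) = -86.3 kcal/mol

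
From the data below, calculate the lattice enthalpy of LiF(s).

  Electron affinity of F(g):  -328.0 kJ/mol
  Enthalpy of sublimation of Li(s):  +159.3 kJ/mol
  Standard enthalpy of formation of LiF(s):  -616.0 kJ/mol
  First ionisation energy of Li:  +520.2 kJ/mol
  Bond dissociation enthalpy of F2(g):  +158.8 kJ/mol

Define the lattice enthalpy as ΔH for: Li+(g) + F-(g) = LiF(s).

U = -1046.9 kJ/mol

ΔHf° = 1·ΔHsub + 1·(ΣIE) + 1/2·D(F2) + 1·EA + U
-616.0 = 1·(+159.3) + 1·(+520.2) + 1/2·(+158.8) + 1·(-328.0) + U
U = -616.0 − (+430.9) = -1046.9 kJ/mol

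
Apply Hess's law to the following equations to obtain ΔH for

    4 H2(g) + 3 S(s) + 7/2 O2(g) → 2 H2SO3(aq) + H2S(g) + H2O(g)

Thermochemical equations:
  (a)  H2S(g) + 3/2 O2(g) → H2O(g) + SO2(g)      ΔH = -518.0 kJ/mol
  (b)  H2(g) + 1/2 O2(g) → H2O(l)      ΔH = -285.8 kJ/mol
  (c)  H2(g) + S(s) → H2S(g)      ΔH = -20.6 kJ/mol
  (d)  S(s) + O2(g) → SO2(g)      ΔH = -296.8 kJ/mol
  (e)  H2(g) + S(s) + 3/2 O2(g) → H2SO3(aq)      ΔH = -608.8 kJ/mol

(a) as written (H2O(g) already on the product side): -518.0 kJ/mol
(b): not needed (H2O(l) appears nowhere else).
(c) × 2: (2)·(-20.6) = -41.2 kJ/mol
(d) reversed: +296.8 kJ/mol
(e) × 2 (scale by 2 for the 2 H2SO3(aq)): (2)·(-608.8) = -1217.6 kJ/mol
ΔH = (1)·(-518.0) + (2)·(-20.6) + (-1)·(-296.8) + (2)·(-608.8) = -1480.0 kJ/mol

ΔH = -1480.0 kJ/mol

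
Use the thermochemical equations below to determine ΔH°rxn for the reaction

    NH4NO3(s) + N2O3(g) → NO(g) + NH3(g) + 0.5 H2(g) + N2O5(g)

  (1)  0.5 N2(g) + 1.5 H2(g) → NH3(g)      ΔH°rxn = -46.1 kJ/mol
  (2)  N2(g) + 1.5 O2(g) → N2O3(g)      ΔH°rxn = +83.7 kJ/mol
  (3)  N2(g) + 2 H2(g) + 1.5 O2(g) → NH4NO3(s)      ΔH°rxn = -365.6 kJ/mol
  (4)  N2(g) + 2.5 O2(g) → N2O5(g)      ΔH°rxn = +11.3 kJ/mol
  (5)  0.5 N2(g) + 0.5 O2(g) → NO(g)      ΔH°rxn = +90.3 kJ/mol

(1) as written (NH3(g) already on the product side): -46.1 kJ/mol
(2) reversed (N2O3(g) must end up as a reactant): -83.7 kJ/mol
(3) reversed (reverse to put NH4NO3(s) on the reactant side): +365.6 kJ/mol
(4) as written (N2O5(g) already on the product side): +11.3 kJ/mol
(5) as written (NO(g) already on the product side): +90.3 kJ/mol
Combining the equations, ΔH°rxn = (1)·(-46.1) + (-1)·(+83.7) + (-1)·(-365.6) + (1)·(+11.3) + (1)·(+90.3) = 337.4 kJ/mol

ΔH°rxn = 337.4 kJ/mol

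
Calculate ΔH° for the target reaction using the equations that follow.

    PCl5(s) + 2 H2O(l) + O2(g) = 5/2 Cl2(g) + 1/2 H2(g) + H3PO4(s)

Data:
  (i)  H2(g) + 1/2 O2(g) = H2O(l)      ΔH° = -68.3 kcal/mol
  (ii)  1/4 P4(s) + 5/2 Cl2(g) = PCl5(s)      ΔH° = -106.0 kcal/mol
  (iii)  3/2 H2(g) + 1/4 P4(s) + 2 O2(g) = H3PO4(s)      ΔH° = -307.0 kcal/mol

ΔH° = -64.4 kcal/mol

(i) reversed and × 2 (reverse to put H2O(l) on the reactant side; scale by 2 for the 2 H2O(l)): (-2)·(-68.3) = +136.6 kcal/mol
(ii) reversed (PCl5(s) must end up as a reactant): +106.0 kcal/mol
(iii) as written (H3PO4(s) already on the product side): -307.0 kcal/mol
ΔH° = (-2)·(-68.3) + (-1)·(-106.0) + (1)·(-307.0) = -64.4 kcal/mol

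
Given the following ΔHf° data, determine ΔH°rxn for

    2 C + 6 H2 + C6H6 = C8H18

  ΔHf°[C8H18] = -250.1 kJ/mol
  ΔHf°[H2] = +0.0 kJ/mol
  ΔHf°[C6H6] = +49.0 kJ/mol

ΔH°rxn = -299.1 kJ/mol

ΔH°rxn = Σ nΔHf°(products) − Σ nΔHf°(reactants).
Products: 1·(-250.1) = -250.1
Reactants: 2·(+0.0) + 6·(+0.0) + 1·(+49.0) = +49.0
ΔH°rxn = (-250.1) − (+49.0) = -299.1 kJ/mol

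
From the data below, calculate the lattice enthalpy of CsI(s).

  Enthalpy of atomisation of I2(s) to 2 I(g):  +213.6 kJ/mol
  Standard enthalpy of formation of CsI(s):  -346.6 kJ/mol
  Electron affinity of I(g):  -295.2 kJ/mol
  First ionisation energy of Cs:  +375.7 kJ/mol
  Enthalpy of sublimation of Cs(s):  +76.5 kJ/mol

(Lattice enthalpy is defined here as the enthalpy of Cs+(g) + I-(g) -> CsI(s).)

U = -610.4 kJ/mol

ΔHf° = 1·ΔHsub + 1·(ΣIE) + 1/2·D(I2) + 1·EA + U
-346.6 = 1·(+76.5) + 1·(+375.7) + 1/2·(+213.6) + 1·(-295.2) + U
U = -346.6 − (+263.8) = -610.4 kJ/mol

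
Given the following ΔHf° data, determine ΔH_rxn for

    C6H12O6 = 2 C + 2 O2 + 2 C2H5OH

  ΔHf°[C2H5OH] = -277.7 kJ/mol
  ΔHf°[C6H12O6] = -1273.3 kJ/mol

ΔH_rxn = 717.9 kJ/mol

ΔH°rxn = Σ nΔHf°(products) − Σ nΔHf°(reactants).
Products: 2·(+0.0) + 2·(+0.0) + 2·(-277.7) = -555.4
Reactants: 1·(-1273.3) = -1273.3
ΔH_rxn = (-555.4) − (-1273.3) = 717.9 kJ/mol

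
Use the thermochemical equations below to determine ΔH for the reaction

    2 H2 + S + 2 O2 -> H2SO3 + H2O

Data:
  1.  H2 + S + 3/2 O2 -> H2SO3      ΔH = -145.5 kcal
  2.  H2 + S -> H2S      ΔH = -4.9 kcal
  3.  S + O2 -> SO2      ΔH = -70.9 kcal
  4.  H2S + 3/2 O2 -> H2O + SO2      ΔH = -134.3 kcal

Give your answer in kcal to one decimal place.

eq. 1 as written (H2SO3 already on the product side): -145.5 kcal
eq. 2 as written: -4.9 kcal
eq. 3 reversed: +70.9 kcal
eq. 4 as written (H2O already on the product side): -134.3 kcal
Since enthalpy is a state function, ΔH = (-145.5) + (-4.9) + (+70.9) + (-134.3) = -213.8 kcal

ΔH = -213.8 kcal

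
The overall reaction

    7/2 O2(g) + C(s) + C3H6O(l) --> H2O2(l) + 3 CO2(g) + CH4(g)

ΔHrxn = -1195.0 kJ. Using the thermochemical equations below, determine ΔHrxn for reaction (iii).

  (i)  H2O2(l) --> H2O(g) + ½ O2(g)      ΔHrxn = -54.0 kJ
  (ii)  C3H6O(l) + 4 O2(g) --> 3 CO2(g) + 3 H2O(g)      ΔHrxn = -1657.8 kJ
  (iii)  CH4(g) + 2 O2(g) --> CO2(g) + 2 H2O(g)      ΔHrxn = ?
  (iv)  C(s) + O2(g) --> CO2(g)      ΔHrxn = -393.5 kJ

ΔHrxn = -802.3 kJ

(i) reversed (reverse to put H2O2(l) on the product side): +54.0 kJ
(ii) as written (C3H6O(l) already on the reactant side): -1657.8 kJ
(iii) reversed (reverse to put CH4(g) on the product side): contributes −x
(iv) as written (C(s) already on the reactant side): -393.5 kJ
-1195.0 = (+54.0) + (-1657.8) + (-393.5) − x
x = (-1195.0 − (-1997.3)) / (-1) = -802.3 kJ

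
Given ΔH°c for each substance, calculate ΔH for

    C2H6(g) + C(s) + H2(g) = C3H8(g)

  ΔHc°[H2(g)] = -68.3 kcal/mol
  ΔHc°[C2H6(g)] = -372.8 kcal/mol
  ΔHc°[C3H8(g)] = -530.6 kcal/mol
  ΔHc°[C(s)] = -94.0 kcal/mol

ΔH = -4.5 kcal/mol

Using ΔH = Σ nΔHc°(reactants) − Σ nΔHc°(products):
= [1·(-372.8) + 1·(-94.0) + 1·(-68.3)] − [1·(-530.6)]
= -4.5 kcal/mol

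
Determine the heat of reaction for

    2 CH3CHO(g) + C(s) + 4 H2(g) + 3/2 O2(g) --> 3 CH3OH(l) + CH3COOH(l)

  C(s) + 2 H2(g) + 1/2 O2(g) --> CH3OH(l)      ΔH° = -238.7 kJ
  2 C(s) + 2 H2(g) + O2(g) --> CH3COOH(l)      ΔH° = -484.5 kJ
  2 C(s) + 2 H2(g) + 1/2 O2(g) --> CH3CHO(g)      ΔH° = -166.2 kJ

equation 1 × 3: (3)·(-238.7) = -716.1 kJ
equation 2 as written: -484.5 kJ
equation 3 reversed and × 2: (-2)·(-166.2) = +332.4 kJ
ΔH° = (-716.1) + (-484.5) + (+332.4) = -868.2 kJ

ΔH° = -868.2 kJ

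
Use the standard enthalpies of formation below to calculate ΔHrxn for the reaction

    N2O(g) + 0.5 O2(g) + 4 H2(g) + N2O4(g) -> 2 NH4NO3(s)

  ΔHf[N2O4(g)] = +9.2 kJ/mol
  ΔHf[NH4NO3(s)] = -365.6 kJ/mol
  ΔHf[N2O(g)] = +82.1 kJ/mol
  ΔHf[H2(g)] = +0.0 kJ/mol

ΔH°rxn = Σ nΔHf°(products) − Σ nΔHf°(reactants).
Products: 2·(-365.6) = -731.2
Reactants: 1·(+82.1) + 1/2·(+0.0) + 4·(+0.0) + 1·(+9.2) = +91.3
ΔHrxn = (-731.2) − (+91.3) = -822.5 kJ/mol

ΔHrxn = -822.5 kJ/mol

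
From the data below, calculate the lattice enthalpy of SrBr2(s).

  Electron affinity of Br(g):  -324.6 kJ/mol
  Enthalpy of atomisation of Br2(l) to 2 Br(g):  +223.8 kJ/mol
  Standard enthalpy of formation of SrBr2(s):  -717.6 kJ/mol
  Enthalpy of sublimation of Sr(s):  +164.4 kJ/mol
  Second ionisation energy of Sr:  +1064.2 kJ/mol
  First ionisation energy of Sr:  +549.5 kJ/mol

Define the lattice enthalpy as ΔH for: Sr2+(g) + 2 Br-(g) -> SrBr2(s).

ΔHf° = 1·ΔHsub + 1·(ΣIE) + 1·D(Br2) + 2·EA + U
-717.6 = 1·(+164.4) + 1·(+1613.7) + 1·(+223.8) + 2·(-324.6) + U
U = -717.6 − (+1352.7) = -2070.3 kJ/mol

U = -2070.3 kJ/mol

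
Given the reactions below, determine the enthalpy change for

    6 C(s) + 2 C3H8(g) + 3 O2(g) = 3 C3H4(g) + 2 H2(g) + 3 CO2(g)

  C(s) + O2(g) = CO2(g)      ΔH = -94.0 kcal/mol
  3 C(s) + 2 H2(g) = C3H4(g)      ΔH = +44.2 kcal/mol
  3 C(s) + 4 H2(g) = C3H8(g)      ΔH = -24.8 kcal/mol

ΔH = -99.8 kcal/mol

equation 1 × 3 (×3 to match 3 CO2(g) in the target): (3)·(-94.0) = -282.0 kcal/mol
equation 2 × 3 (scale by 3 for the 3 C3H4(g)): (3)·(+44.2) = +132.6 kcal/mol
equation 3 reversed and × 2 (reverse to put C3H8(g) on the reactant side; scale by 2 for the 2 C3H8(g)): (-2)·(-24.8) = +49.6 kcal/mol
Since enthalpy is a state function, ΔH = (-282.0) + (+132.6) + (+49.6) = -99.8 kcal/mol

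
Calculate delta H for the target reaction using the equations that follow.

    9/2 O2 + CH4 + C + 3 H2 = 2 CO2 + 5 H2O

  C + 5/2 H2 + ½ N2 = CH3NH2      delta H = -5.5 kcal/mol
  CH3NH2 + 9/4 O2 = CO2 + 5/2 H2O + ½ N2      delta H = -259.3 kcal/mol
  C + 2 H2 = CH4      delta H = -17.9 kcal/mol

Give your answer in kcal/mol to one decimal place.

equation 1 × 2: (2)·(-5.5) = -11.0 kcal/mol
equation 2 × 2 (×2 to match 2 CO2 in the target): (2)·(-259.3) = -518.6 kcal/mol
equation 3 reversed (CH4 must end up as a reactant): +17.9 kcal/mol
Summing the manipulated equations, delta H = (-11.0) + (-518.6) + (+17.9) = -511.7 kcal/mol

delta H = -511.7 kcal/mol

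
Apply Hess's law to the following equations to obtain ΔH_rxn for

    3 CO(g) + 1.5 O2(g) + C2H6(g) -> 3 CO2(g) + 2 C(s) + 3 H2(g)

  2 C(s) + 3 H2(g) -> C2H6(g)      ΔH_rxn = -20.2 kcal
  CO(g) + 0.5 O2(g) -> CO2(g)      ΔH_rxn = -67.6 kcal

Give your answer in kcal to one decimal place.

ΔH_rxn = -182.6 kcal

equation 1 reversed (reverse to put C2H6(g) on the reactant side): +20.2 kcal
equation 2 × 3 (scale by 3 for the 3 CO(g)): (3)·(-67.6) = -202.8 kcal
ΔH_rxn = (-1)·(-20.2) + (3)·(-67.6) = -182.6 kcal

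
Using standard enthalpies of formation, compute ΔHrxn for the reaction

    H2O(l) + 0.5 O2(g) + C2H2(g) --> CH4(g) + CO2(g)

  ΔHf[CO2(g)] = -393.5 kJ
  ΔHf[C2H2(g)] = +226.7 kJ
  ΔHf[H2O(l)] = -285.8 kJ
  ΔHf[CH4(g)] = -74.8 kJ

Products: 1·(-74.8) + 1·(-393.5) = -468.3
Reactants: 1·(-285.8) + 1/2·(+0.0) + 1·(+226.7) = -59.1
ΔHrxn = (-468.3) − (-59.1) = -409.2 kJ

ΔHrxn = -409.2 kJ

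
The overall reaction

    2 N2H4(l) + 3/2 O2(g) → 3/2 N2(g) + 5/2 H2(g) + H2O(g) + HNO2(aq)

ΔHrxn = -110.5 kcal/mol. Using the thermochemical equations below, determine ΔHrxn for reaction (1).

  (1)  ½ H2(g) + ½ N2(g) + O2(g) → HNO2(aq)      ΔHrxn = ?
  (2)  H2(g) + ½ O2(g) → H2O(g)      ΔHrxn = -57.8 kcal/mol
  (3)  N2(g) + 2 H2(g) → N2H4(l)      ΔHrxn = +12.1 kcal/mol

(1) as written: contributes x
(2) as written: -57.8 kcal/mol
(3) reversed and × 2: (-2)·(+12.1) = -24.2 kcal/mol
-110.5 = (-57.8) + (-24.2) + x
x = (-110.5 − (-82.0)) / (1) = -28.5 kcal/mol

ΔHrxn = -28.5 kcal/mol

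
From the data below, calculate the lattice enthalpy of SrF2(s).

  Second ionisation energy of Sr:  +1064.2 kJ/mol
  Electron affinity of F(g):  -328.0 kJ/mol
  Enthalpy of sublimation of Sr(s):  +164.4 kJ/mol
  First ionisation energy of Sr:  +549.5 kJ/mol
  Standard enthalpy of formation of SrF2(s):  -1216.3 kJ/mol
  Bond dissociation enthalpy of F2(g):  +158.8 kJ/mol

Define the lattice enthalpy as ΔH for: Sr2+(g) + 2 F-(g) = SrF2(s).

ΔHf° = 1·ΔHsub + 1·(ΣIE) + 1·D(F2) + 2·EA + U
-1216.3 = 1·(+164.4) + 1·(+1613.7) + 1·(+158.8) + 2·(-328.0) + U
U = -1216.3 − (+1280.9) = -2497.2 kJ/mol

U = -2497.2 kJ/mol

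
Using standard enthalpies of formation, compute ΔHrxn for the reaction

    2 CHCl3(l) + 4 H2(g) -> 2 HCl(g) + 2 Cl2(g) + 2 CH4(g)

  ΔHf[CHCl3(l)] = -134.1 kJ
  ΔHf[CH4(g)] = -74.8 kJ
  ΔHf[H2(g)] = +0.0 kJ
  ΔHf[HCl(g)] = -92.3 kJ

Products: 2·(-92.3) + 2·(+0.0) + 2·(-74.8) = -334.2
Reactants: 2·(-134.1) + 4·(+0.0) = -268.2
ΔHrxn = (-334.2) − (-268.2) = -66.0 kJ

ΔHrxn = -66.0 kJ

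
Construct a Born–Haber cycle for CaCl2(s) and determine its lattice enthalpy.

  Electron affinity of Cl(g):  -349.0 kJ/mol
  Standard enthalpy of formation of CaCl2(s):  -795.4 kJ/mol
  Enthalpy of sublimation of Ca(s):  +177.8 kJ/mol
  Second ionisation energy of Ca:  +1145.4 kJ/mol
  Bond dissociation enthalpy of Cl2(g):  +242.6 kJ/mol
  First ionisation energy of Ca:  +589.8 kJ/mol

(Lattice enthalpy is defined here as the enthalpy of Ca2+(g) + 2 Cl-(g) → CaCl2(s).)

U = -2253.0 kJ/mol

ΔHf° = 1·ΔHsub + 1·(ΣIE) + 1·D(Cl2) + 2·EA + U
-795.4 = 1·(+177.8) + 1·(+1735.2) + 1·(+242.6) + 2·(-349.0) + U
U = -795.4 − (+1457.6) = -2253.0 kJ/mol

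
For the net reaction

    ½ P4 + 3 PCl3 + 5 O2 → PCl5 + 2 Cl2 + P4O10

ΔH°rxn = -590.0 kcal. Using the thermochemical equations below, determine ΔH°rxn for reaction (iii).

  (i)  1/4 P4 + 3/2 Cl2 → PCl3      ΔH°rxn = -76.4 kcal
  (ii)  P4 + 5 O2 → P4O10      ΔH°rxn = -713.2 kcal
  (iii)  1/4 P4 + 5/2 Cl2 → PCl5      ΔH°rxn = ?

ΔH°rxn = -106.0 kcal

(i) reversed and × 3: (-3)·(-76.4) = +229.2 kcal
(ii) as written: -713.2 kcal
(iii) as written: contributes x
-590.0 = (+229.2) + (-713.2) + x
x = (-590.0 − (-484.0)) / (1) = -106.0 kcal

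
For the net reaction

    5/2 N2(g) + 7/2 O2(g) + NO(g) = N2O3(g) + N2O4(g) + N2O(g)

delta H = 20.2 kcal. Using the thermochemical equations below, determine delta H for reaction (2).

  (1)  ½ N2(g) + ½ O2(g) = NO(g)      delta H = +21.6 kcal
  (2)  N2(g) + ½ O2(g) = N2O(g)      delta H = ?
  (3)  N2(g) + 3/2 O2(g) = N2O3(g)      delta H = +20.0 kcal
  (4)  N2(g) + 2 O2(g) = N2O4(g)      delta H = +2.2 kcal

delta H = 19.6 kcal

(1) reversed (NO(g) must end up as a reactant): -21.6 kcal
(2) as written (N2O(g) already on the product side): contributes x
(3) as written (N2O3(g) already on the product side): +20.0 kcal
(4) as written (N2O4(g) already on the product side): +2.2 kcal
+20.2 = (-21.6) + (+20.0) + (+2.2) + x
x = (+20.2 − (+0.6)) / (1) = 19.6 kcal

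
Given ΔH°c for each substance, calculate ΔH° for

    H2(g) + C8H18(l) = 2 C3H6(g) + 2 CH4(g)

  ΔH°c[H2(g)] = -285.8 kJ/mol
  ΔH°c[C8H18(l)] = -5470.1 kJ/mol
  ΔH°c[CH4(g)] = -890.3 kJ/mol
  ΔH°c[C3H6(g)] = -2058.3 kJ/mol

Using ΔH = Σ nΔHc°(reactants) − Σ nΔHc°(products):
= [1·(-285.8) + 1·(-5470.1)] − [2·(-2058.3) + 2·(-890.3)]
= 141.3 kJ/mol

ΔH° = 141.3 kJ/mol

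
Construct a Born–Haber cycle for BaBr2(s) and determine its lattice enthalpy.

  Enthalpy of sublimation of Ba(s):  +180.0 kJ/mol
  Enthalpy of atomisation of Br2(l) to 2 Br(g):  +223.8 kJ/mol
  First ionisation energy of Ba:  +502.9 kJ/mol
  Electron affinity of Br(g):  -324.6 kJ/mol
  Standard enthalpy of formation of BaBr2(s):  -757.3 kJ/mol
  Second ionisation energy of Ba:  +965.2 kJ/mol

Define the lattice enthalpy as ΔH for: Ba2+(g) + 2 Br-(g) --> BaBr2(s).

U = -1980.0 kJ/mol

ΔHf° = 1·ΔHsub + 1·(ΣIE) + 1·D(Br2) + 2·EA + U
-757.3 = 1·(+180.0) + 1·(+1468.1) + 1·(+223.8) + 2·(-324.6) + U
U = -757.3 − (+1222.7) = -1980.0 kJ/mol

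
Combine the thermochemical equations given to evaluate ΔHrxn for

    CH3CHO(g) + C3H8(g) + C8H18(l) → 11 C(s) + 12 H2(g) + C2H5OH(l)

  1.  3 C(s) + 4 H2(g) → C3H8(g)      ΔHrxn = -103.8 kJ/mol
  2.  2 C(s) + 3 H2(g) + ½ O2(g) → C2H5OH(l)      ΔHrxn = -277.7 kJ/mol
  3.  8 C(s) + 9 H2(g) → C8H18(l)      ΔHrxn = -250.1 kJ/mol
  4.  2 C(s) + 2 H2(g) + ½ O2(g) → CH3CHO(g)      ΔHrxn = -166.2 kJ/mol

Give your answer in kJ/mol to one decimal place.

eq. 1 reversed (C3H8(g) must end up as a reactant): +103.8 kJ/mol
eq. 2 as written (C2H5OH(l) already on the product side): -277.7 kJ/mol
eq. 3 reversed (C8H18(l) must end up as a reactant): +250.1 kJ/mol
eq. 4 reversed (reverse to put CH3CHO(g) on the reactant side): +166.2 kJ/mol
Summing the manipulated equations, ΔHrxn = (+103.8) + (-277.7) + (+250.1) + (+166.2) = 242.4 kJ/mol

ΔHrxn = 242.4 kJ/mol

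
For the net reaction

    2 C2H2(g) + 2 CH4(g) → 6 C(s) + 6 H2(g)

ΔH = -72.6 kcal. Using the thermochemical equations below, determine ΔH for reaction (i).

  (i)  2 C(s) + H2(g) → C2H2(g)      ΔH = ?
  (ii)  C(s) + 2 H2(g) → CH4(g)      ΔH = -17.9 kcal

ΔH = 54.2 kcal

(i) reversed and × 2 (reverse to put C2H2(g) on the reactant side; scale by 2 for the 2 C2H2(g)): contributes −2·x
(ii) reversed and × 2 (CH4(g) must end up as a reactant; ×2 to match 2 CH4(g) in the target): (-2)·(-17.9) = +35.8 kcal
-72.6 = (+35.8) − 2·x
x = (-72.6 − (+35.8)) / (-2) = 54.2 kcal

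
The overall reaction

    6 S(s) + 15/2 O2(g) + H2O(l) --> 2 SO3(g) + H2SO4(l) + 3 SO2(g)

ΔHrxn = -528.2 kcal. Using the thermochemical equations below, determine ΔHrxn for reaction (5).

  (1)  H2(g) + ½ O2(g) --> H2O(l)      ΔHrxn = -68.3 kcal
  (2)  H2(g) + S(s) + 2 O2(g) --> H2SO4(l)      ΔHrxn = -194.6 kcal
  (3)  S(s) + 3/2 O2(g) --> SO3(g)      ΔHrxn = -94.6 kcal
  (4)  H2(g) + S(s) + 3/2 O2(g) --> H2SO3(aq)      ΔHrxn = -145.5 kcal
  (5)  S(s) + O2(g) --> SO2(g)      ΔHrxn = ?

(1) reversed (reverse to put H2O(l) on the reactant side): +68.3 kcal
(2) as written (H2SO4(l) already on the product side): -194.6 kcal
(3) × 2 (×2 to match 2 SO3(g) in the target): (2)·(-94.6) = -189.2 kcal
(4): not needed (H2SO3(aq) appears nowhere else).
(5) × 3 (×3 to match 3 SO2(g) in the target): contributes 3·x
-528.2 = (+68.3) + (-194.6) + (-189.2) + 3·x
x = (-528.2 − (-315.5)) / (3) = -70.9 kcal

ΔHrxn = -70.9 kcal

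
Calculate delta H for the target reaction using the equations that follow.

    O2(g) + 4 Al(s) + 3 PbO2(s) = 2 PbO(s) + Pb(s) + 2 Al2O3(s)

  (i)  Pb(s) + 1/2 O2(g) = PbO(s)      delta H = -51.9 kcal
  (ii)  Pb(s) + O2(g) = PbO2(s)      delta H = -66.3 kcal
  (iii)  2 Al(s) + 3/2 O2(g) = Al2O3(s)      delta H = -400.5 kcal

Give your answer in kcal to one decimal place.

delta H = -705.9 kcal

(i) × 2 (×2 to match 2 PbO(s) in the target): (2)·(-51.9) = -103.8 kcal
(ii) reversed and × 3 (PbO2(s) must end up as a reactant; ×3 to match 3 PbO2(s) in the target): (-3)·(-66.3) = +198.9 kcal
(iii) × 2 (×2 to match 2 Al2O3(s) in the target): (2)·(-400.5) = -801.0 kcal
delta H = (2)·(-51.9) + (-3)·(-66.3) + (2)·(-400.5) = -705.9 kcal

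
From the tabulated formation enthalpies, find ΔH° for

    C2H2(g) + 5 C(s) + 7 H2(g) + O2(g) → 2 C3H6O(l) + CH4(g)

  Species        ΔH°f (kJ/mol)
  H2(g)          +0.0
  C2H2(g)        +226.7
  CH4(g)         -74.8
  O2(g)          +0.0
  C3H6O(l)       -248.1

ΔH° = -797.7 kJ/mol

ΔH°rxn = Σ nΔHf°(products) − Σ nΔHf°(reactants).
Products: 2·(-248.1) + 1·(-74.8) = -571.0
Reactants: 1·(+226.7) + 5·(+0.0) + 7·(+0.0) + 1·(+0.0) = +226.7
ΔH° = (-571.0) − (+226.7) = -797.7 kJ/mol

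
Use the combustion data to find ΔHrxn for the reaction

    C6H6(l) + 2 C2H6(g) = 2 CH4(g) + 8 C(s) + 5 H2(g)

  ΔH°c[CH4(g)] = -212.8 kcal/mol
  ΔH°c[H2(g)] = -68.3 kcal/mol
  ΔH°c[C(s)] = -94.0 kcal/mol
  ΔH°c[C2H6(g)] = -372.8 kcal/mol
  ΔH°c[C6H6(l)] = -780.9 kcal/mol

ΔHrxn = -7.4 kcal/mol

With combustion enthalpies, reactants minus products:
= [1·(-780.9) + 2·(-372.8)] − [2·(-212.8) + 8·(-94.0) + 5·(-68.3)]
= -7.4 kcal/mol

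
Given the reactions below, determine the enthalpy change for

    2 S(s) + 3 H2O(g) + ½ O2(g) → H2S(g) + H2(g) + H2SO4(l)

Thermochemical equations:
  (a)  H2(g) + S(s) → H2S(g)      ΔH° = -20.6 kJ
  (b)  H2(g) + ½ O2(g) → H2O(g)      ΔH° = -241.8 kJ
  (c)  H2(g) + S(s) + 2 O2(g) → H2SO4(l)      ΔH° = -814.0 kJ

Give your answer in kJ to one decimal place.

(a) as written (H2S(g) already on the product side): -20.6 kJ
(b) reversed and × 3 (reverse to put H2O(g) on the reactant side; ×3 to match 3 H2O(g) in the target): (-3)·(-241.8) = +725.4 kJ
(c) as written (H2SO4(l) already on the product side): -814.0 kJ
By Hess's law, ΔH° = (-20.6) + (+725.4) + (-814.0) = -109.2 kJ

ΔH° = -109.2 kJ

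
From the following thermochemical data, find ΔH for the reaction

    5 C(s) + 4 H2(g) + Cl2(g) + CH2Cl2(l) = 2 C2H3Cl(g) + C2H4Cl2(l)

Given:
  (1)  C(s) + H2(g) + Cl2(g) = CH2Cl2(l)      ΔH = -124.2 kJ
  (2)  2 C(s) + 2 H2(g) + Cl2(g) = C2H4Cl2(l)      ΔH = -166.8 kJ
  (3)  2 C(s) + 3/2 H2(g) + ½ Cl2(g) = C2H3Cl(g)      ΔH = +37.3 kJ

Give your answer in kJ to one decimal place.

ΔH = 32.0 kJ

(1) reversed (CH2Cl2(l) must end up as a reactant): +124.2 kJ
(2) as written (C2H4Cl2(l) already on the product side): -166.8 kJ
(3) × 2 (×2 to match 2 C2H3Cl(g) in the target): (2)·(+37.3) = +74.6 kJ
Combining the equations, ΔH = (+124.2) + (-166.8) + (+74.6) = 32.0 kJ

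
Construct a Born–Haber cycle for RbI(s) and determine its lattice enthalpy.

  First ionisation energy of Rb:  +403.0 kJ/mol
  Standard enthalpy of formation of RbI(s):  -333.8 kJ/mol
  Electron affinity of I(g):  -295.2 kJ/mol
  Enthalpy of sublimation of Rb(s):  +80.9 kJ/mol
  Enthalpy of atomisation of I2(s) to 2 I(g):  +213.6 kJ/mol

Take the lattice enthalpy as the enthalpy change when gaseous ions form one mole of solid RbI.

ΔHf° = 1·ΔHsub + 1·(ΣIE) + 1/2·D(I2) + 1·EA + U
-333.8 = 1·(+80.9) + 1·(+403.0) + 1/2·(+213.6) + 1·(-295.2) + U
U = -333.8 − (+295.5) = -629.3 kJ/mol

U = -629.3 kJ/mol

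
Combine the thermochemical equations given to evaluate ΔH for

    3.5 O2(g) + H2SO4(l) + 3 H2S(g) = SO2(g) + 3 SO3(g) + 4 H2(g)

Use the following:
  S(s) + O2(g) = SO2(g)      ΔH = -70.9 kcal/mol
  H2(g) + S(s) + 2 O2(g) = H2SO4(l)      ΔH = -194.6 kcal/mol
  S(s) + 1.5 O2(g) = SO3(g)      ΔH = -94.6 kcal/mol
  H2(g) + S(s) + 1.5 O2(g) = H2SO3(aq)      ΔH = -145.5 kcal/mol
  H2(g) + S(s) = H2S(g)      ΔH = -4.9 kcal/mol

ΔH = -145.4 kcal/mol

equation 1 as written: -70.9 kcal/mol
equation 2 reversed: +194.6 kcal/mol
equation 3 × 3: (3)·(-94.6) = -283.8 kcal/mol
equation 4: not needed.
equation 5 reversed and × 3: (-3)·(-4.9) = +14.7 kcal/mol
Combining the equations, ΔH = (1)·(-70.9) + (-1)·(-194.6) + (3)·(-94.6) + (-3)·(-4.9) = -145.4 kcal/mol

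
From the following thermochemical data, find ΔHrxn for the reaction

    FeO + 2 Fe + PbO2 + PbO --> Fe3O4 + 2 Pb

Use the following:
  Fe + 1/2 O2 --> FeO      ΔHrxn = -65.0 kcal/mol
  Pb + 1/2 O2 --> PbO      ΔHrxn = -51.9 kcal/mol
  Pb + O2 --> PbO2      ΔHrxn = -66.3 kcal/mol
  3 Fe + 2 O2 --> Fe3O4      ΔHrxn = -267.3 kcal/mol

ΔHrxn = -84.1 kcal/mol

equation 1 reversed: +65.0 kcal/mol
equation 2 reversed: +51.9 kcal/mol
equation 3 reversed: +66.3 kcal/mol
equation 4 as written: -267.3 kcal/mol
Summing the manipulated equations, ΔHrxn = (-1)·(-65.0) + (-1)·(-51.9) + (-1)·(-66.3) + (1)·(-267.3) = -84.1 kcal/mol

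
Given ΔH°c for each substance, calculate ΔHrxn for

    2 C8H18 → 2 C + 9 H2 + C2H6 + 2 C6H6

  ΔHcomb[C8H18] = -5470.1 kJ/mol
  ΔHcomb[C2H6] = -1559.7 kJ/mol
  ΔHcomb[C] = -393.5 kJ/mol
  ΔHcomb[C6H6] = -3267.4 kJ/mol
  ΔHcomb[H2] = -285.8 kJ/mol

Using ΔH = Σ nΔHc°(reactants) − Σ nΔHc°(products):
= [2·(-5470.1)] − [2·(-393.5) + 9·(-285.8) + 1·(-1559.7) + 2·(-3267.4)]
= 513.5 kJ/mol

ΔHrxn = 513.5 kJ/mol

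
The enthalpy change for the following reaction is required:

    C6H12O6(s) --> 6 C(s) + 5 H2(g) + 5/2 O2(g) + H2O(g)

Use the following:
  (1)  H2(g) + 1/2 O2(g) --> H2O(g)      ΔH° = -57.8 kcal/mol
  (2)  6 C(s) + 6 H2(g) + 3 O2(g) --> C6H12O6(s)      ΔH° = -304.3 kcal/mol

(1) as written: -57.8 kcal/mol
(2) reversed: +304.3 kcal/mol
ΔH° = (1)·(-57.8) + (-1)·(-304.3) = 246.5 kcal/mol

ΔH° = 246.5 kcal/mol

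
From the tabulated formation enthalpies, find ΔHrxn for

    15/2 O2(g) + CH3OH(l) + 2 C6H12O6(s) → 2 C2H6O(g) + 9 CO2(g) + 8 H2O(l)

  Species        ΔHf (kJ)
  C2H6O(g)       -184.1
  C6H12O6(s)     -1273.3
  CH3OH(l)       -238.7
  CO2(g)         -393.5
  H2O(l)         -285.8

Products: 2·(-184.1) + 9·(-393.5) + 8·(-285.8) = -6196.1
Reactants: 15/2·(+0.0) + 1·(-238.7) + 2·(-1273.3) = -2785.3
ΔHrxn = (-6196.1) − (-2785.3) = -3410.8 kJ

ΔHrxn = -3410.8 kJ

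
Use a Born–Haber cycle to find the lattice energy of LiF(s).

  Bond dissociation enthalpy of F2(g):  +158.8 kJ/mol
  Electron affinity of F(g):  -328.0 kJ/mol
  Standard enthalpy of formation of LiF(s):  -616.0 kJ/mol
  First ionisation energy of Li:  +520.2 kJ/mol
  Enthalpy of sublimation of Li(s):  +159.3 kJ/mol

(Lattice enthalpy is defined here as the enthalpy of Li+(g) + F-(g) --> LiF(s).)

U = -1046.9 kJ/mol

ΔHf° = 1·ΔHsub + 1·(ΣIE) + 1/2·D(F2) + 1·EA + U
-616.0 = 1·(+159.3) + 1·(+520.2) + 1/2·(+158.8) + 1·(-328.0) + U
U = -616.0 − (+430.9) = -1046.9 kJ/mol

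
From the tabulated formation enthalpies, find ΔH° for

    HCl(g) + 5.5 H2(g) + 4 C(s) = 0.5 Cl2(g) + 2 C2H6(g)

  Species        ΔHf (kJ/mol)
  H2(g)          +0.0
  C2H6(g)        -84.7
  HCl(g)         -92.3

Products: 1/2·(+0.0) + 2·(-84.7) = -169.4
Reactants: 1·(-92.3) + 11/2·(+0.0) + 4·(+0.0) = -92.3
ΔH° = (-169.4) − (-92.3) = -77.1 kJ/mol

ΔH° = -77.1 kJ/mol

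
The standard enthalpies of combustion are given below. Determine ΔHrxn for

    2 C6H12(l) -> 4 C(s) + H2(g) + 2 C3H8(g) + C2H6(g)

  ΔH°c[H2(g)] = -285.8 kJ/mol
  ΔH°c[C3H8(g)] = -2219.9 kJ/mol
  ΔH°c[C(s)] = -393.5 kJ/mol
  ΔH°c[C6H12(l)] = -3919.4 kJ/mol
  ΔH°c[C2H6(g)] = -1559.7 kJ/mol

ΔHrxn = 20.5 kJ/mol

Using ΔH = Σ nΔHc°(reactants) − Σ nΔHc°(products):
= [2·(-3919.4)] − [4·(-393.5) + 1·(-285.8) + 2·(-2219.9) + 1·(-1559.7)]
= 20.5 kJ/mol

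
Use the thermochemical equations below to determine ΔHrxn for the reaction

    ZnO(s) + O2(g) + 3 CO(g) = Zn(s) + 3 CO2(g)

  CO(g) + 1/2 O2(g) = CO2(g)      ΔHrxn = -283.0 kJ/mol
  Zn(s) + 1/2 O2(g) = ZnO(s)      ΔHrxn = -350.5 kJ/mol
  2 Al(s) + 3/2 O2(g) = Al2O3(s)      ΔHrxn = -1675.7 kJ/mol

equation 1 × 3: (3)·(-283.0) = -849.0 kJ/mol
equation 2 reversed: +350.5 kJ/mol
equation 3: not needed.
ΔHrxn = (-849.0) + (+350.5) = -498.5 kJ/mol

ΔHrxn = -498.5 kJ/mol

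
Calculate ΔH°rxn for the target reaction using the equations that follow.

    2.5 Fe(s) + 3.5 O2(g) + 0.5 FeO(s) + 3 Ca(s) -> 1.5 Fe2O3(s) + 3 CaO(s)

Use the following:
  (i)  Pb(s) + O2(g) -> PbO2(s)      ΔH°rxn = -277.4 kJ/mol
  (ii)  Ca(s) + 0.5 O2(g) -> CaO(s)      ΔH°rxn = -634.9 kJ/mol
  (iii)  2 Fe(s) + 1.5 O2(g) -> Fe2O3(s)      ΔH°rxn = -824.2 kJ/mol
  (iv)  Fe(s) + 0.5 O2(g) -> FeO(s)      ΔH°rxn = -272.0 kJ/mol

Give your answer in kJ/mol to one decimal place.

(i): not needed.
(ii) × 3: (3)·(-634.9) = -1904.7 kJ/mol
(iii) × 3/2: (3/2)·(-824.2) = -1236.3 kJ/mol
(iv) reversed and × 1/2: (-1/2)·(-272.0) = +136.0 kJ/mol
ΔH°rxn = (3)·(-634.9) + (3/2)·(-824.2) + (-1/2)·(-272.0) = -3005.0 kJ/mol

ΔH°rxn = -3005.0 kJ/mol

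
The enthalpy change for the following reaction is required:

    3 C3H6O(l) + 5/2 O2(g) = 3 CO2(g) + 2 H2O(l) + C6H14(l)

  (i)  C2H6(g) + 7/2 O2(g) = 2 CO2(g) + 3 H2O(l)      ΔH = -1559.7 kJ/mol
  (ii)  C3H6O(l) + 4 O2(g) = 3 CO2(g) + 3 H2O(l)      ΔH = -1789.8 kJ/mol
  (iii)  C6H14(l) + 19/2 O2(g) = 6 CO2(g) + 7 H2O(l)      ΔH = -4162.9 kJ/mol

(i): not needed.
(ii) × 3: (3)·(-1789.8) = -5369.4 kJ/mol
(iii) reversed: +4162.9 kJ/mol
ΔH = (3)·(-1789.8) + (-1)·(-4162.9) = -1206.5 kJ/mol

ΔH = -1206.5 kJ/mol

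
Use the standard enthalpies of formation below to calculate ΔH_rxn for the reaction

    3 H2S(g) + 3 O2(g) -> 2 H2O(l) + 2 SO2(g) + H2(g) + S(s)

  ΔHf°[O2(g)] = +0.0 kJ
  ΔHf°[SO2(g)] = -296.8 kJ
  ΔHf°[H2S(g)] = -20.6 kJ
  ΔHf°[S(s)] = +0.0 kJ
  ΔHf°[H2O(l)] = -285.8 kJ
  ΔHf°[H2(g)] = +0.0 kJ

ΔH_rxn = -1103.4 kJ

Products: 2·(-285.8) + 2·(-296.8) + 1·(+0.0) + 1·(+0.0) = -1165.2
Reactants: 3·(-20.6) + 3·(+0.0) = -61.8
ΔH_rxn = (-1165.2) − (-61.8) = -1103.4 kJ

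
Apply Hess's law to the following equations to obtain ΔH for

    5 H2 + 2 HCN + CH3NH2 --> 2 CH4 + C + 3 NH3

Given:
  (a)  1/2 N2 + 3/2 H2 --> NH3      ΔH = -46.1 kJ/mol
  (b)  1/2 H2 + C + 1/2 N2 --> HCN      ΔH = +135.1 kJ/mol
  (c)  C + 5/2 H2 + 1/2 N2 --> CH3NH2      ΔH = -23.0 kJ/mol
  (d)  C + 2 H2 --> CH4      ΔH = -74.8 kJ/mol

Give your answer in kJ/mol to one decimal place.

ΔH = -535.1 kJ/mol

(a) × 3: (3)·(-46.1) = -138.3 kJ/mol
(b) reversed and × 2: (-2)·(+135.1) = -270.2 kJ/mol
(c) reversed: +23.0 kJ/mol
(d) × 2: (2)·(-74.8) = -149.6 kJ/mol
By Hess's law, ΔH = (3)·(-46.1) + (-2)·(+135.1) + (-1)·(-23.0) + (2)·(-74.8) = -535.1 kJ/mol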